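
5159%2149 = 861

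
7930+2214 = 10144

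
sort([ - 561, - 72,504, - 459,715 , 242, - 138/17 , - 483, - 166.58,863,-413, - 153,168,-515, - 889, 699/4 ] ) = [ - 889, - 561 ,-515,- 483, - 459, - 413, - 166.58, - 153, - 72, - 138/17 , 168, 699/4,242 , 504,715,863] 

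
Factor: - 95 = - 5^1* 19^1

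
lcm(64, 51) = 3264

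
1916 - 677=1239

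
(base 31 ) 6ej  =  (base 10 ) 6219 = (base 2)1100001001011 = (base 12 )3723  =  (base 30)6r9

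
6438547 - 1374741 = 5063806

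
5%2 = 1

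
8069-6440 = 1629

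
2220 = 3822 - 1602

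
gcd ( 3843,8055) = 9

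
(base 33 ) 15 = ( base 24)1E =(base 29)19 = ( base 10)38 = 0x26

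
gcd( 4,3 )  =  1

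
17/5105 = 17/5105 = 0.00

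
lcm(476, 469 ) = 31892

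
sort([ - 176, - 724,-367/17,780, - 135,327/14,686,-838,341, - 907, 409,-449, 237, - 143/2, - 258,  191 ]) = [ - 907,  -  838,-724, - 449, - 258, - 176, - 135, - 143/2, - 367/17, 327/14, 191,237,341, 409, 686, 780] 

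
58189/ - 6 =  - 58189/6 = - 9698.17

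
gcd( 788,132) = 4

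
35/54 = 35/54 =0.65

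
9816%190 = 126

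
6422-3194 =3228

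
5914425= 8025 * 737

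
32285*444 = 14334540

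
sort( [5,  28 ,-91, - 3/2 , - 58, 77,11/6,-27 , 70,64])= [-91, - 58, - 27, - 3/2, 11/6,5,28,64 , 70,  77 ]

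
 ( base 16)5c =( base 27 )3b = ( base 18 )52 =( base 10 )92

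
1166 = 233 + 933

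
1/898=1/898 = 0.00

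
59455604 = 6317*9412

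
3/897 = 1/299 = 0.00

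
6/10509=2/3503 = 0.00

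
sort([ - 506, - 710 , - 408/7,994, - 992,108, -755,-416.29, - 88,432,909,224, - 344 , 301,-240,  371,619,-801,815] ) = [ - 992,-801, - 755,-710, - 506, - 416.29,-344, - 240,-88,-408/7,  108,224,  301,371,432, 619, 815,909, 994 ] 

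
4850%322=20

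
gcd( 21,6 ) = 3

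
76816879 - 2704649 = 74112230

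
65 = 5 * 13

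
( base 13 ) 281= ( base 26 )h1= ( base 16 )1BB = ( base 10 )443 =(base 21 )102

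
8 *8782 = 70256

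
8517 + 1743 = 10260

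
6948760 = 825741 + 6123019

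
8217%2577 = 486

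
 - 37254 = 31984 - 69238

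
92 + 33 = 125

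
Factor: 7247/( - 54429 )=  - 3^(- 1)*7247^1*18143^( - 1 )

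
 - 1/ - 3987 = 1/3987 = 0.00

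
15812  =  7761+8051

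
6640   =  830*8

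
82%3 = 1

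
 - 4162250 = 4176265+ - 8338515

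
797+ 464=1261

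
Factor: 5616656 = 2^4*351041^1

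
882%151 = 127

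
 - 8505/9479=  - 8505/9479= -  0.90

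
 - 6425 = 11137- 17562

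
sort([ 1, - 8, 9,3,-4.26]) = [  -  8  , - 4.26, 1, 3, 9]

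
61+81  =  142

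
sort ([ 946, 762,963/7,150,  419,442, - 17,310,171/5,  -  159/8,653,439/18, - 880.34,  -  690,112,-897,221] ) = [ - 897,- 880.34,-690 , - 159/8,  -  17,439/18,171/5, 112, 963/7,150,221, 310, 419 , 442 , 653  ,  762,946]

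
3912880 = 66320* 59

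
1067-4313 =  - 3246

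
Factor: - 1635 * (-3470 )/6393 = 2^1*5^2*109^1*347^1*2131^( - 1 ) = 1891150/2131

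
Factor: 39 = 3^1*13^1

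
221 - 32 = 189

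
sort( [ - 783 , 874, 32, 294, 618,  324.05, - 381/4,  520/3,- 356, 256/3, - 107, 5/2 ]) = [ - 783, - 356 ,-107, - 381/4, 5/2, 32, 256/3,  520/3, 294, 324.05, 618, 874 ] 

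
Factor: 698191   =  13^1 * 43^1*1249^1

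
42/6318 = 7/1053=0.01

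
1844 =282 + 1562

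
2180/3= 2180/3 = 726.67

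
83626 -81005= 2621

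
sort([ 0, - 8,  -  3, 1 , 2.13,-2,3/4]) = [-8, - 3,- 2,  0,3/4,1,2.13 ] 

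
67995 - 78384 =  - 10389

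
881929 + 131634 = 1013563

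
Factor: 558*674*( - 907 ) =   -  2^2 * 3^2*31^1*337^1*907^1 = - 341115444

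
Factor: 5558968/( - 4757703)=-2^3 * 3^(-1 )*694871^1*1585901^( - 1) 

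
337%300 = 37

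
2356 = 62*38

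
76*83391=6337716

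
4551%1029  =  435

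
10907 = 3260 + 7647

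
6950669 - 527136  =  6423533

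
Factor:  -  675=-3^3*5^2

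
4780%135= 55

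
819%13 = 0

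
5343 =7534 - 2191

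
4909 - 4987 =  - 78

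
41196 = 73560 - 32364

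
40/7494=20/3747 = 0.01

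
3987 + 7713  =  11700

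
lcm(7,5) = 35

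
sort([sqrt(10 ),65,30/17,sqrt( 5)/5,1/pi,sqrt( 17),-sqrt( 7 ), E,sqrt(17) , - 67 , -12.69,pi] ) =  [  -  67, -12.69, - sqrt( 7 ),  1/pi,sqrt ( 5 )/5,30/17,E, pi,sqrt( 10),  sqrt( 17 ),sqrt(17),65]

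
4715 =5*943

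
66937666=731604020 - 664666354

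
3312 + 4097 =7409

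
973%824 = 149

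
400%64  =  16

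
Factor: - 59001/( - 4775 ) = 3^1 * 5^(-2 ) * 71^1 * 191^(-1 )*277^1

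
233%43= 18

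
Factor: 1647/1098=3/2=2^ ( - 1)*3^1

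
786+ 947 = 1733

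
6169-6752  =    -  583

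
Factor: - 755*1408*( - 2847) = 3026474880 = 2^7*3^1*5^1*11^1*13^1*73^1*151^1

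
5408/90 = 60 + 4/45 = 60.09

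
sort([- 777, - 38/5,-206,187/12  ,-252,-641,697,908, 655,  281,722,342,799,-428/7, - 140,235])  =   [ - 777, - 641, - 252,-206, - 140 , - 428/7, - 38/5 , 187/12,235, 281,342,655,697,722,799,908]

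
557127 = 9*61903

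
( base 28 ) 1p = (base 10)53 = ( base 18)2H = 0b110101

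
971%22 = 3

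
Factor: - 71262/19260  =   - 2^( - 1)*5^(-1 )*37^1 = -37/10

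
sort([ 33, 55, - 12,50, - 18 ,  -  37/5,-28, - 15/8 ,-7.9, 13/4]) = [ - 28, - 18, - 12, - 7.9, - 37/5, - 15/8, 13/4,33,50, 55]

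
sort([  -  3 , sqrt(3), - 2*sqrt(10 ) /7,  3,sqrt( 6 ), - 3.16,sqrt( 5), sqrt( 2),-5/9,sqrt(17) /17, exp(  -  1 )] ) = [ -3.16, - 3, - 2*sqrt ( 10 )/7 ,  -  5/9, sqrt ( 17) /17, exp(-1 ),  sqrt( 2),sqrt ( 3), sqrt(5),sqrt( 6),  3 ] 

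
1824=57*32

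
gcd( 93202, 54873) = 1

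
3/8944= 3/8944= 0.00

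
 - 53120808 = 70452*( - 754 )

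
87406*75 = 6555450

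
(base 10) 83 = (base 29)2p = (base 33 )2H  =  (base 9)102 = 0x53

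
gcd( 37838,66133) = 1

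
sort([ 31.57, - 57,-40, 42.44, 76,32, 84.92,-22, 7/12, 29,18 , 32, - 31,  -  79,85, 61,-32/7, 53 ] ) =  [ - 79 , - 57, - 40, - 31,-22, - 32/7,7/12, 18,29, 31.57, 32, 32,42.44,53,61, 76,  84.92,85] 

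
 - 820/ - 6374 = 410/3187 = 0.13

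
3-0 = 3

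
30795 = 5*6159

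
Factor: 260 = 2^2 * 5^1*13^1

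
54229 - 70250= - 16021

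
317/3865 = 317/3865  =  0.08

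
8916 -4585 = 4331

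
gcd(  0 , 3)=3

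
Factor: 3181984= 2^5*13^1 *7649^1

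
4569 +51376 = 55945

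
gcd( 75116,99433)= 1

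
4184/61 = 68+36/61 = 68.59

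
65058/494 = 32529/247=   131.70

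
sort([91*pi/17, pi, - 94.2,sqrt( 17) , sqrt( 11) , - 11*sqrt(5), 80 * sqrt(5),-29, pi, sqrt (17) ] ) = [ - 94.2 , - 29, - 11*sqrt( 5 ),pi, pi,sqrt(11) , sqrt( 17 ),sqrt (17),  91*pi/17,80*sqrt( 5 )] 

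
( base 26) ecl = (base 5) 303142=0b10011001000101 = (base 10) 9797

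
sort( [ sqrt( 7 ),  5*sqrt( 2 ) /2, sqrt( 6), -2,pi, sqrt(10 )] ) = [ - 2,  sqrt(6 ), sqrt( 7),pi, sqrt ( 10 ), 5*sqrt( 2 )/2 ] 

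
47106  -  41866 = 5240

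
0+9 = 9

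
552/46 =12= 12.00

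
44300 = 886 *50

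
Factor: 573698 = 2^1*79^1*3631^1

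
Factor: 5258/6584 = 2^( - 2)*11^1* 239^1*823^(-1) = 2629/3292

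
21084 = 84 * 251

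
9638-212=9426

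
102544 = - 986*( - 104) 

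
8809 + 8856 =17665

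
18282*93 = 1700226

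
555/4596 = 185/1532=   0.12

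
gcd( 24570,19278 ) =378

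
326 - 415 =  - 89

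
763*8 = 6104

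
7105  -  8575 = - 1470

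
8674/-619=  - 15 + 611/619=- 14.01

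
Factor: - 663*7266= - 2^1 * 3^2*7^1*13^1* 17^1*173^1 = -4817358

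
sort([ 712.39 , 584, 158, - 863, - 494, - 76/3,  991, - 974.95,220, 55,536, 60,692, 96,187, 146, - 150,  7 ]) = [-974.95,-863, - 494, - 150,  -  76/3,  7, 55,60, 96, 146, 158, 187, 220,536,584,692, 712.39, 991] 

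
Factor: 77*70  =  2^1*5^1*7^2*11^1= 5390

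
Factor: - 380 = -2^2*5^1*19^1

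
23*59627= 1371421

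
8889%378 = 195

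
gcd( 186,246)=6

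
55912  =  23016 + 32896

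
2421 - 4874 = - 2453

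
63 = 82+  - 19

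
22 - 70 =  - 48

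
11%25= 11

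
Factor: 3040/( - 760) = - 2^2 = -4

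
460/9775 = 4/85 = 0.05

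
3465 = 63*55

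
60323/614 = 98 + 151/614 = 98.25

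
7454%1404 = 434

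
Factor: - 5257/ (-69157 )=7^1*11^( - 1)*751^1 * 6287^( - 1 ) 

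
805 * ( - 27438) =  - 22087590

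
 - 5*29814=- 149070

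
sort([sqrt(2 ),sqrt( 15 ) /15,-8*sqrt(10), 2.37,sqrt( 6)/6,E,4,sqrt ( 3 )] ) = [-8* sqrt(10),sqrt(15 ) /15,sqrt(6 ) /6,sqrt(2), sqrt(3 ), 2.37,E,4]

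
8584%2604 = 772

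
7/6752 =7/6752 = 0.00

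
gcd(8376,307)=1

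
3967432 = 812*4886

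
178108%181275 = 178108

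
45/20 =9/4 = 2.25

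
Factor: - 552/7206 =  - 2^2*23^1*1201^( - 1 )=- 92/1201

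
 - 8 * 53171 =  - 425368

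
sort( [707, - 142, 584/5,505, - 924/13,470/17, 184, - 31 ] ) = [ - 142 , - 924/13, - 31,470/17,584/5,184,505,707] 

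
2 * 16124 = 32248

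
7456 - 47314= - 39858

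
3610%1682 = 246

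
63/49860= 7/5540 = 0.00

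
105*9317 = 978285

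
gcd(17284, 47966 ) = 58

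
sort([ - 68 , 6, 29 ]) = [-68,6 , 29]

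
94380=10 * 9438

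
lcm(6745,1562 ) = 148390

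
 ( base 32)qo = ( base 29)10F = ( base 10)856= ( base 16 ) 358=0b1101011000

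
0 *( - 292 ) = 0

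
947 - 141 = 806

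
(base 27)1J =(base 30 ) 1g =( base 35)1B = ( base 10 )46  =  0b101110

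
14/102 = 7/51 =0.14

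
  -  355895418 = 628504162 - 984399580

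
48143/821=48143/821 = 58.64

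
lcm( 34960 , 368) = 34960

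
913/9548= 83/868  =  0.10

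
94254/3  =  31418 = 31418.00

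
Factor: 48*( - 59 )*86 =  - 243552 = - 2^5*3^1*43^1*59^1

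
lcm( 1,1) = 1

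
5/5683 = 5/5683 = 0.00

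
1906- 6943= - 5037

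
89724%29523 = 1155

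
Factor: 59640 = 2^3* 3^1 * 5^1*7^1*71^1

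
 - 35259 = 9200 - 44459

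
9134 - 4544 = 4590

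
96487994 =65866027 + 30621967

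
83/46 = 83/46 = 1.80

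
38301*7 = 268107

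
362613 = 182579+180034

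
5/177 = 5/177 = 0.03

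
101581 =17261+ 84320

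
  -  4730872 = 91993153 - 96724025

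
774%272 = 230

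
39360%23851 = 15509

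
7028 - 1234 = 5794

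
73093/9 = 73093/9 = 8121.44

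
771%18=15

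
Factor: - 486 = -2^1*3^5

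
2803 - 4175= - 1372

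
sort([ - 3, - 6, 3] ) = [  -  6, - 3,3 ] 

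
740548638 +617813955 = 1358362593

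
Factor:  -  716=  - 2^2*179^1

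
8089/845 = 9+ 484/845 = 9.57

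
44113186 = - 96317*( - 458) 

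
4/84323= 4/84323= 0.00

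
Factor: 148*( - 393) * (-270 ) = 15704280 = 2^3*3^4*5^1*37^1*131^1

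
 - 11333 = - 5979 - 5354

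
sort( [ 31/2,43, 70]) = [31/2, 43,  70 ] 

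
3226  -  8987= - 5761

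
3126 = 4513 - 1387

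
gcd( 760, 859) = 1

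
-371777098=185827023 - 557604121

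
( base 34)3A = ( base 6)304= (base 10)112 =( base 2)1110000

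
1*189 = 189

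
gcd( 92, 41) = 1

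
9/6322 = 9/6322 = 0.00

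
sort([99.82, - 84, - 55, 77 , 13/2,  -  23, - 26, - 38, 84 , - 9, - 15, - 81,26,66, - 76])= [-84,-81,- 76, - 55, - 38,-26,-23, - 15 ,  -  9 , 13/2,26,66,77 , 84,99.82 ]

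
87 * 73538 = 6397806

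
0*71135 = 0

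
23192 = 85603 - 62411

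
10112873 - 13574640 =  - 3461767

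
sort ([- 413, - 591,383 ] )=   [ - 591, - 413,383 ]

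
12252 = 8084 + 4168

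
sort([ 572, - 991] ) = [ - 991,572] 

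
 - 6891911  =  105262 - 6997173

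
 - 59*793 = -46787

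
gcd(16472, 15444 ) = 4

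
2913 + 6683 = 9596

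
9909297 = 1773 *5589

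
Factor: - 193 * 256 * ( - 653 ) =32263424 = 2^8*193^1*653^1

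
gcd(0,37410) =37410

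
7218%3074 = 1070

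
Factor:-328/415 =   -  2^3 * 5^( - 1 )*41^1 * 83^( - 1 )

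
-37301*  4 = -149204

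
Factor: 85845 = 3^1*5^1*59^1*97^1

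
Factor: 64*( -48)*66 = -2^11*3^2 * 11^1 = - 202752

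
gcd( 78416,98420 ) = 4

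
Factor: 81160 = 2^3*5^1*2029^1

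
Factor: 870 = 2^1*3^1*5^1*29^1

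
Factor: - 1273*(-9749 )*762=2^1*3^1*19^1*67^1*127^1*9749^1 = 9456783474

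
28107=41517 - 13410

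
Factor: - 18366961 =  - 1289^1 * 14249^1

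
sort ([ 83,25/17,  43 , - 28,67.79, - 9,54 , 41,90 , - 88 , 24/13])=[-88, - 28 , - 9 , 25/17, 24/13,41,43 , 54,67.79 , 83,90] 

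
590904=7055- - 583849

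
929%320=289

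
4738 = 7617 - 2879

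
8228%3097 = 2034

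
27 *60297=1628019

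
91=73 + 18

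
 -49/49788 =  - 1 + 49739/49788 = -0.00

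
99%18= 9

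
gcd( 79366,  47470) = 2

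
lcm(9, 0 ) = 0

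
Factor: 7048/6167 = 8/7 = 2^3*7^( - 1 )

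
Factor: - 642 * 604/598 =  - 2^2*3^1 *13^( - 1 )*  23^( - 1 )*107^1*151^1= - 193884/299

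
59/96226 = 59/96226 = 0.00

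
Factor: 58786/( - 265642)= - 133/601 = -7^1* 19^1*601^(-1 ) 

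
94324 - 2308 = 92016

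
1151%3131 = 1151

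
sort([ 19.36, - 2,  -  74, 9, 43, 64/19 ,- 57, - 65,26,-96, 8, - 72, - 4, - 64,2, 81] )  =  [ - 96,- 74, - 72, - 65, - 64, - 57, - 4, - 2, 2,64/19,8,9, 19.36, 26,  43, 81]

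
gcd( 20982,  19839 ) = 3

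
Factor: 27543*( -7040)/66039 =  - 2^7*5^1*11^1*9181^1*22013^( - 1 ) = -64634240/22013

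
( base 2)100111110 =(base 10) 318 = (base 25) ci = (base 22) ea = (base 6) 1250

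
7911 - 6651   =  1260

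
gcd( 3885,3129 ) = 21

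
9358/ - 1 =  - 9358/1  =  -9358.00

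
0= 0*1365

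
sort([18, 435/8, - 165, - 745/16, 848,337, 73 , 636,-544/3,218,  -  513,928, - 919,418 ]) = [ - 919 ,  -  513, - 544/3, - 165, - 745/16, 18,435/8 , 73, 218,  337, 418,636,848,928 ] 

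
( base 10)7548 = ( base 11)5742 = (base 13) 3588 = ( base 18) 1556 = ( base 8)16574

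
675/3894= 225/1298 = 0.17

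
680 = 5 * 136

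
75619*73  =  5520187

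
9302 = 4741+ 4561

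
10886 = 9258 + 1628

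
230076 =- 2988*( - 77 )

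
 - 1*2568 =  - 2568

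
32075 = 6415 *5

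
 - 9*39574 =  - 356166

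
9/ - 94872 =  - 1 + 31621/31624 = - 0.00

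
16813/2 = 16813/2 = 8406.50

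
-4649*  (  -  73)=339377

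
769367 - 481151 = 288216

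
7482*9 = 67338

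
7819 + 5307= 13126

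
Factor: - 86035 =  - 5^1 * 17207^1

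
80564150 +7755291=88319441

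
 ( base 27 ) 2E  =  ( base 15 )48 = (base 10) 68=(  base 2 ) 1000100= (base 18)3e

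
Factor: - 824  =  - 2^3*103^1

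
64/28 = 2+2/7  =  2.29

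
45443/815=45443/815 = 55.76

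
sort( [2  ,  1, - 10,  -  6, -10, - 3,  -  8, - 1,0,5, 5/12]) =[ - 10 ,-10,- 8,-6,- 3 , - 1,0, 5/12,1,2,5 ] 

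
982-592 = 390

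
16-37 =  - 21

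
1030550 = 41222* 25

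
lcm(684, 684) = 684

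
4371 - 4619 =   -  248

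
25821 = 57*453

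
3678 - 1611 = 2067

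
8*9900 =79200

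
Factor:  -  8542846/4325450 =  - 4271423/2162725= - 5^( - 2)*13^1*59^1*5569^1 * 86509^ ( - 1)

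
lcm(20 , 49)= 980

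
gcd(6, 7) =1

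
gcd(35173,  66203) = 1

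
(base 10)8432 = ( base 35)6uw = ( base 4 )2003300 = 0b10000011110000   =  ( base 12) 4A68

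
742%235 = 37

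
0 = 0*8505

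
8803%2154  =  187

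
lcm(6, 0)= 0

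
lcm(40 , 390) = 1560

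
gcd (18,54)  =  18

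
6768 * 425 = 2876400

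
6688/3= 2229 + 1/3 = 2229.33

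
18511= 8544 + 9967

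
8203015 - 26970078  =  -18767063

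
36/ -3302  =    -  1 + 1633/1651 = - 0.01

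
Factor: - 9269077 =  - 59^1*157103^1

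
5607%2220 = 1167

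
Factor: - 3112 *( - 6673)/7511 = 2^3*7^( - 1)*29^ ( - 1)* 37^( - 1 )*389^1*6673^1  =  20766376/7511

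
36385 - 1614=34771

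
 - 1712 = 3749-5461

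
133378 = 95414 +37964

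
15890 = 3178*5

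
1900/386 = 4 + 178/193 = 4.92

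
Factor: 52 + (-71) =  - 19 = - 19^1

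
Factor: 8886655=5^1*73^1*97^1 * 251^1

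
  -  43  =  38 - 81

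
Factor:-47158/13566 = -73/21 = - 3^( - 1 )*7^( - 1)*73^1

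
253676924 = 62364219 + 191312705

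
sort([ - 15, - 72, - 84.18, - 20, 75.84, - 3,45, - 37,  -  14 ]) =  [ - 84.18, -72,  -  37 , -20, - 15, - 14 ,-3, 45, 75.84] 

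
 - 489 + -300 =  - 789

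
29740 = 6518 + 23222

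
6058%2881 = 296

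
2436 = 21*116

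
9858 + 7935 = 17793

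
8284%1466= 954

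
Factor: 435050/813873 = 2^1*3^( - 1)*5^2*7^1 * 11^1*71^( - 1)*113^1 * 3821^(-1 ) 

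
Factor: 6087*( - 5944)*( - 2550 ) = 2^4*3^2*5^2*17^1*743^1*2029^1 =92261876400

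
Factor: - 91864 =-2^3*11483^1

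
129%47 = 35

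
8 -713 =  - 705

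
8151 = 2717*3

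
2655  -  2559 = 96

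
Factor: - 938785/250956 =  - 2^(-2)*3^ ( - 2 )*5^1*359^1* 523^1*6971^( - 1 )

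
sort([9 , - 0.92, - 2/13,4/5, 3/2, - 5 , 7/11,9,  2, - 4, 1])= [ - 5, - 4, - 0.92,  -  2/13, 7/11, 4/5,  1, 3/2 , 2, 9, 9]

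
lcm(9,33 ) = 99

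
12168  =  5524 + 6644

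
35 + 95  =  130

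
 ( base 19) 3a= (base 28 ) 2B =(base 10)67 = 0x43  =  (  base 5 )232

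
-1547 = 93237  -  94784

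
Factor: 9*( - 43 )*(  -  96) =2^5*3^3*43^1  =  37152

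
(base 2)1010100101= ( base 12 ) 485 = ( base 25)122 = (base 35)JC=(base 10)677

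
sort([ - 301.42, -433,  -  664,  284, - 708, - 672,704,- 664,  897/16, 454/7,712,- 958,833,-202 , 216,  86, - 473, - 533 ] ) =[- 958,  -  708, - 672,-664,  -  664, - 533, - 473, - 433, - 301.42,-202,897/16,454/7,86, 216,284,704,712 , 833]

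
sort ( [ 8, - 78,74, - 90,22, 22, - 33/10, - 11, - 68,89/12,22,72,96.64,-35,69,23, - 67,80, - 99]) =[-99,-90, - 78,-68, - 67,-35, - 11, - 33/10,89/12,  8,22,22,22, 23,69,72,74,80,96.64 ] 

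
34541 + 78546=113087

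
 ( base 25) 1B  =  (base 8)44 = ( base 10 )36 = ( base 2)100100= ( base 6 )100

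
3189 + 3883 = 7072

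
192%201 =192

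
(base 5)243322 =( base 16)23FC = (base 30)A72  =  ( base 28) bl0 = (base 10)9212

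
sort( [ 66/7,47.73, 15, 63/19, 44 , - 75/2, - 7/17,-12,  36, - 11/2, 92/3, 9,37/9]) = [-75/2,-12,- 11/2,-7/17,63/19, 37/9,9,66/7, 15,  92/3, 36, 44,47.73 ] 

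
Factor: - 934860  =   - 2^2*3^1*5^1*15581^1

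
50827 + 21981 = 72808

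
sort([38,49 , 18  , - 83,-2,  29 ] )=[ - 83 , - 2,18,29 , 38 , 49]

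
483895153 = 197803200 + 286091953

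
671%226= 219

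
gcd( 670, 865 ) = 5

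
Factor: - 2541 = -3^1*7^1*11^2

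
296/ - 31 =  - 10 + 14/31 = - 9.55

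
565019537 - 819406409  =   - 254386872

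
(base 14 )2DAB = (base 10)8187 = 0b1111111111011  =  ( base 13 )395A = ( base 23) fam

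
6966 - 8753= - 1787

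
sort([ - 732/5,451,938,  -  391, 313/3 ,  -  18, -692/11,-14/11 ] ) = [ - 391,  -  732/5,  -  692/11, - 18, - 14/11 , 313/3,  451, 938 ]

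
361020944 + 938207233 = 1299228177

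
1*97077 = 97077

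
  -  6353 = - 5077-1276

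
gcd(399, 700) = 7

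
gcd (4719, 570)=3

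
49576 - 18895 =30681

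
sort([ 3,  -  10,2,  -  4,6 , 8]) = [ -10, - 4, 2,3, 6,8] 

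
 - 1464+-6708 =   -  8172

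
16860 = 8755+8105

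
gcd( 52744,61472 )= 8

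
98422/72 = 49211/36 = 1366.97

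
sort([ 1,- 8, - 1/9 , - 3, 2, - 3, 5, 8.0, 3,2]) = [ - 8, - 3 , - 3, - 1/9 , 1, 2 , 2,3, 5 , 8.0]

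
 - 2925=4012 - 6937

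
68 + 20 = 88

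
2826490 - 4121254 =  - 1294764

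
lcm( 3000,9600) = 48000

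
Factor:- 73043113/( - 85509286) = 2^( - 1 )*11^1 * 13^1*17^( - 1)*67^( - 1)*353^1*1447^1 * 37537^( - 1 )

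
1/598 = 1/598  =  0.00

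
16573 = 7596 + 8977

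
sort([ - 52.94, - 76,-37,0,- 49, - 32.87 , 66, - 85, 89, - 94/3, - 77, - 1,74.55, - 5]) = [ - 85, - 77, - 76 , - 52.94, - 49, - 37, - 32.87, - 94/3, - 5, - 1,0, 66 , 74.55, 89] 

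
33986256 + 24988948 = 58975204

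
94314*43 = 4055502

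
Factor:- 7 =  - 7^1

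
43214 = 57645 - 14431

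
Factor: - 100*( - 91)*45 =409500 = 2^2*3^2*5^3*7^1*13^1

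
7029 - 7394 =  - 365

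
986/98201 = 986/98201 = 0.01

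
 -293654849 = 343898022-637552871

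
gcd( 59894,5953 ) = 1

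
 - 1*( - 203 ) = 203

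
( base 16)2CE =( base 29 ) om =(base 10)718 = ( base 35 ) ki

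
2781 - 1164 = 1617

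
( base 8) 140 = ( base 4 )1200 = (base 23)44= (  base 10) 96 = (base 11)88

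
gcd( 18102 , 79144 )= 2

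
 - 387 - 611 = - 998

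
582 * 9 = 5238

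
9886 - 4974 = 4912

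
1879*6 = 11274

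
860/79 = 10 +70/79= 10.89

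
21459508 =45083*476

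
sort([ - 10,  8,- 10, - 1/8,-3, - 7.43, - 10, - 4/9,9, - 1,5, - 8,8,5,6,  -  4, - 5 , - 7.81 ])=[ - 10, - 10,-10, - 8, - 7.81,-7.43, - 5, - 4, - 3, - 1, - 4/9,-1/8, 5, 5,6,  8,8, 9] 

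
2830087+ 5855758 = 8685845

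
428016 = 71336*6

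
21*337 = 7077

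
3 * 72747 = 218241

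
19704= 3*6568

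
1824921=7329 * 249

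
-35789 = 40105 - 75894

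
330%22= 0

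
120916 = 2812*43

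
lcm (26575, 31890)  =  159450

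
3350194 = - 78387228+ 81737422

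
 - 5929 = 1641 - 7570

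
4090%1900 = 290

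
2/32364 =1/16182 = 0.00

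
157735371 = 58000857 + 99734514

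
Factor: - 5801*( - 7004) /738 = 2^1*3^( - 2) * 17^1 * 41^( - 1)*103^1 *5801^1 = 20315102/369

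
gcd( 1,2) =1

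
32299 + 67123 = 99422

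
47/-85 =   -  1  +  38/85 = - 0.55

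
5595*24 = 134280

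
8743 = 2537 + 6206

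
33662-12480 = 21182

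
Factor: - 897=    - 3^1*13^1 *23^1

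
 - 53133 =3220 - 56353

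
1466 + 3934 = 5400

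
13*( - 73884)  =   - 960492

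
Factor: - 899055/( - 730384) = 2^( - 4 )*3^2*5^1*191^( - 1 )*239^( - 1)*19979^1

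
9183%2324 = 2211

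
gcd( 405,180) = 45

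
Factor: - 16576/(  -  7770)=2^5*3^( - 1)*5^ (  -  1)  =  32/15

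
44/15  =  2 + 14/15 = 2.93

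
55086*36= 1983096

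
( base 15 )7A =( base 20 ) 5f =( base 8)163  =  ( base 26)4B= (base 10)115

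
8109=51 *159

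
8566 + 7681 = 16247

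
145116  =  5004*29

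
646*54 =34884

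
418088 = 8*52261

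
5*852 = 4260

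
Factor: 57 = 3^1*19^1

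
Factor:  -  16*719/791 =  - 11504/791 = -  2^4*7^( - 1 )*113^( - 1) * 719^1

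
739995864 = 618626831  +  121369033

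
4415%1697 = 1021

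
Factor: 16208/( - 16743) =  - 2^4 * 3^(-1 )*1013^1*5581^( - 1 ) 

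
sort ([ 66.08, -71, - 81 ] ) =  [ - 81, - 71,66.08 ] 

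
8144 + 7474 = 15618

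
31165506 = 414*75279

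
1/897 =1/897=0.00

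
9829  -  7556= 2273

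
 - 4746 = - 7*678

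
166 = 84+82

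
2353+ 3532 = 5885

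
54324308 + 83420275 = 137744583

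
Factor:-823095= - 3^3 * 5^1 *7^1  *  13^1*67^1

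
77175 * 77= 5942475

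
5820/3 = 1940 = 1940.00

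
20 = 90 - 70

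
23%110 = 23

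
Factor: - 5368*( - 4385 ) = 2^3 * 5^1*11^1*61^1*877^1=23538680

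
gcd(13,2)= 1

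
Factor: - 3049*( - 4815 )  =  14680935 =3^2*5^1*107^1*3049^1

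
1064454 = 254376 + 810078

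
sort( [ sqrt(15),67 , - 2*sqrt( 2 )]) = [  -  2*sqrt(2 ) , sqrt( 15 ),67]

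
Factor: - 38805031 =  - 523^1*74197^1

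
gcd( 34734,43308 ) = 6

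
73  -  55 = 18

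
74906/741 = 5762/57  =  101.09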